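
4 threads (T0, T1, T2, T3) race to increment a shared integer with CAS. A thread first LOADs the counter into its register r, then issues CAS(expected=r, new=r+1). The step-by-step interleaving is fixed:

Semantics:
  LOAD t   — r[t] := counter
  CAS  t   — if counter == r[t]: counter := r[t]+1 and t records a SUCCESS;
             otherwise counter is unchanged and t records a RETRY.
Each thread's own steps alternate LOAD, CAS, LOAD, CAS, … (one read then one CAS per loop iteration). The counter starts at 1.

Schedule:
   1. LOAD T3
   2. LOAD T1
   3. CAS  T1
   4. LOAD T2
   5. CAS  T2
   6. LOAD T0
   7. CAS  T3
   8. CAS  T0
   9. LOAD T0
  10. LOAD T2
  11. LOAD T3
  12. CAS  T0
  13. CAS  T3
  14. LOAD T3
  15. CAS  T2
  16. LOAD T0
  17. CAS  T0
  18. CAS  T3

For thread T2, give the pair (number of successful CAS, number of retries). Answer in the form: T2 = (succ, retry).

#1 T3 reads 1
#2 T1 reads 1
#3 T1 CAS(1→2) writes; counter now 2
#4 T2 reads 2
#5 T2 CAS(2→3) writes; counter now 3
#6 T0 reads 3
#7 T3 CAS(1→2) fails; counter now 3
#8 T0 CAS(3→4) writes; counter now 4
#9 T0 reads 4
#10 T2 reads 4
#11 T3 reads 4
#12 T0 CAS(4→5) writes; counter now 5
#13 T3 CAS(4→5) fails; counter now 5
#14 T3 reads 5
#15 T2 CAS(4→5) fails; counter now 5
#16 T0 reads 5
#17 T0 CAS(5→6) writes; counter now 6
#18 T3 CAS(5→6) fails; counter now 6

T2 = (1, 1)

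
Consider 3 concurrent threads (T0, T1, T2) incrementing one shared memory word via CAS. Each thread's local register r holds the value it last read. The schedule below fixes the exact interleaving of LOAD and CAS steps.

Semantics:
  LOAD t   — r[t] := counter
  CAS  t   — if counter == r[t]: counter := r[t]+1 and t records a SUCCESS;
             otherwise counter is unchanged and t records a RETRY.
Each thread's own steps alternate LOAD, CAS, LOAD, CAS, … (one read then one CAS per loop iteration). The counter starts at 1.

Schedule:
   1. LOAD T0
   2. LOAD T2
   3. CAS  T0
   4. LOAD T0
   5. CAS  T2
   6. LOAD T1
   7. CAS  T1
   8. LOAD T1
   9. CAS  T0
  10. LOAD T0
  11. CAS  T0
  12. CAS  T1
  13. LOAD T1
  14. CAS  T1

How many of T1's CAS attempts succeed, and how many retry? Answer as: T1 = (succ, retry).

T0 LOAD — after: cnt=1, r=1 — load
T2 LOAD — after: cnt=1, r=1 — load
T0 CAS — after: cnt=2, r=1 — ok
T0 LOAD — after: cnt=2, r=2 — load
T2 CAS — after: cnt=2, r=1 — retry
T1 LOAD — after: cnt=2, r=2 — load
T1 CAS — after: cnt=3, r=2 — ok
T1 LOAD — after: cnt=3, r=3 — load
T0 CAS — after: cnt=3, r=2 — retry
T0 LOAD — after: cnt=3, r=3 — load
T0 CAS — after: cnt=4, r=3 — ok
T1 CAS — after: cnt=4, r=3 — retry
T1 LOAD — after: cnt=4, r=4 — load
T1 CAS — after: cnt=5, r=4 — ok

T1 = (2, 1)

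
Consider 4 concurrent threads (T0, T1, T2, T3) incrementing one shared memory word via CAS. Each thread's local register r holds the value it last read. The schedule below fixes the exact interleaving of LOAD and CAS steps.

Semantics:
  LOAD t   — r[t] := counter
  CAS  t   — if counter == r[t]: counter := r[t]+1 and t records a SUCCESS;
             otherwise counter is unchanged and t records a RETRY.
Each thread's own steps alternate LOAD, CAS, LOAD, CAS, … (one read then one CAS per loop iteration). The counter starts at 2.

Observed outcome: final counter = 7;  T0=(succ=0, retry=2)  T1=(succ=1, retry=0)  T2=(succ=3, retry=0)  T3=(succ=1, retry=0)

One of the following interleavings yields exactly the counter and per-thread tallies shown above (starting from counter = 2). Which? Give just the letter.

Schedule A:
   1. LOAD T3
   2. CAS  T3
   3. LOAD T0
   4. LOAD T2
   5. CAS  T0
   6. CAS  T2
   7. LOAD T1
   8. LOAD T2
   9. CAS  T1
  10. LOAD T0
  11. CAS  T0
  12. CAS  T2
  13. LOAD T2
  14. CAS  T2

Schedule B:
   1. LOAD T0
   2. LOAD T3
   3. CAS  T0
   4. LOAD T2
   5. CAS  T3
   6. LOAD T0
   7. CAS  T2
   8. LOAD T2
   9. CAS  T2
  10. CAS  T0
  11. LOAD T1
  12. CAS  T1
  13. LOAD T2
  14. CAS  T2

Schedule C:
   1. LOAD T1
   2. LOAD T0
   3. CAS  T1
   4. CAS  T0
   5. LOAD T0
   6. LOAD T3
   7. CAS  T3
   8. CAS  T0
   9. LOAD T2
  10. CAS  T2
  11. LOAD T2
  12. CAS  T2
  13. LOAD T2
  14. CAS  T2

Run C:
step 1: T1 LOAD ⇒ load; ctr=2 reg=2
step 2: T0 LOAD ⇒ load; ctr=2 reg=2
step 3: T1 CAS ⇒ ok; ctr=3 reg=2
step 4: T0 CAS ⇒ retry; ctr=3 reg=2
step 5: T0 LOAD ⇒ load; ctr=3 reg=3
step 6: T3 LOAD ⇒ load; ctr=3 reg=3
step 7: T3 CAS ⇒ ok; ctr=4 reg=3
step 8: T0 CAS ⇒ retry; ctr=4 reg=3
step 9: T2 LOAD ⇒ load; ctr=4 reg=4
step 10: T2 CAS ⇒ ok; ctr=5 reg=4
step 11: T2 LOAD ⇒ load; ctr=5 reg=5
step 12: T2 CAS ⇒ ok; ctr=6 reg=5
step 13: T2 LOAD ⇒ load; ctr=6 reg=6
step 14: T2 CAS ⇒ ok; ctr=7 reg=6

C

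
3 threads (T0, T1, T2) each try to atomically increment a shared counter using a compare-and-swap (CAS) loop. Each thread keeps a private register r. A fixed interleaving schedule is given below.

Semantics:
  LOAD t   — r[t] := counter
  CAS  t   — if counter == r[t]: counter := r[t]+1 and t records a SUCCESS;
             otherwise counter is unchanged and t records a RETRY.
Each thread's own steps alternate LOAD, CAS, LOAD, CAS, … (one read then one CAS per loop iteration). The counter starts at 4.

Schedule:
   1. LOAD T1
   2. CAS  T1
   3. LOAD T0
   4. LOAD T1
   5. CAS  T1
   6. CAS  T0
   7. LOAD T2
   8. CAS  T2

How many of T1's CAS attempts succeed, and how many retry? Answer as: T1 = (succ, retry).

T1 = (2, 0)

[1] T1.load  rd  (counter 4, T1.r 4)
[2] T1.cas  hit  (counter 5, T1.r 4)
[3] T0.load  rd  (counter 5, T0.r 5)
[4] T1.load  rd  (counter 5, T1.r 5)
[5] T1.cas  hit  (counter 6, T1.r 5)
[6] T0.cas  miss  (counter 6, T0.r 5)
[7] T2.load  rd  (counter 6, T2.r 6)
[8] T2.cas  hit  (counter 7, T2.r 6)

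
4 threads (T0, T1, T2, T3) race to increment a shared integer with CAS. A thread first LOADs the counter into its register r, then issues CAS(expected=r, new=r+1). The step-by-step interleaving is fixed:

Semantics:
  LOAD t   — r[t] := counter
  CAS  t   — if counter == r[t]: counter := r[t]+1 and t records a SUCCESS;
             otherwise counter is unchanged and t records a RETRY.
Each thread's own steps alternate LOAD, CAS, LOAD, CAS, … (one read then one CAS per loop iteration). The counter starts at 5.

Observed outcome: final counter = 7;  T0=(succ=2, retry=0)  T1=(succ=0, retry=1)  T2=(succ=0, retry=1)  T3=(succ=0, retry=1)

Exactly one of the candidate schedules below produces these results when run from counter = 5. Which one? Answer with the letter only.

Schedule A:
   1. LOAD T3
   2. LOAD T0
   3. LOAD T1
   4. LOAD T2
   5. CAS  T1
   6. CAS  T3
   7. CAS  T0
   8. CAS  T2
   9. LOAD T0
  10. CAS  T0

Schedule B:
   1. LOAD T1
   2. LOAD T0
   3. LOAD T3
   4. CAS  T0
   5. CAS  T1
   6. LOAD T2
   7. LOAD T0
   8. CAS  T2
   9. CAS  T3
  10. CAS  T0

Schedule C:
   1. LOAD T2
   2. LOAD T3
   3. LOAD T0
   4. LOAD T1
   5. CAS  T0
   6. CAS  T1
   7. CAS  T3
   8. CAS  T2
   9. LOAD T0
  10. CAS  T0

C

Run C:
[1] T2.load  rd  (counter 5, T2.r 5)
[2] T3.load  rd  (counter 5, T3.r 5)
[3] T0.load  rd  (counter 5, T0.r 5)
[4] T1.load  rd  (counter 5, T1.r 5)
[5] T0.cas  hit  (counter 6, T0.r 5)
[6] T1.cas  miss  (counter 6, T1.r 5)
[7] T3.cas  miss  (counter 6, T3.r 5)
[8] T2.cas  miss  (counter 6, T2.r 5)
[9] T0.load  rd  (counter 6, T0.r 6)
[10] T0.cas  hit  (counter 7, T0.r 6)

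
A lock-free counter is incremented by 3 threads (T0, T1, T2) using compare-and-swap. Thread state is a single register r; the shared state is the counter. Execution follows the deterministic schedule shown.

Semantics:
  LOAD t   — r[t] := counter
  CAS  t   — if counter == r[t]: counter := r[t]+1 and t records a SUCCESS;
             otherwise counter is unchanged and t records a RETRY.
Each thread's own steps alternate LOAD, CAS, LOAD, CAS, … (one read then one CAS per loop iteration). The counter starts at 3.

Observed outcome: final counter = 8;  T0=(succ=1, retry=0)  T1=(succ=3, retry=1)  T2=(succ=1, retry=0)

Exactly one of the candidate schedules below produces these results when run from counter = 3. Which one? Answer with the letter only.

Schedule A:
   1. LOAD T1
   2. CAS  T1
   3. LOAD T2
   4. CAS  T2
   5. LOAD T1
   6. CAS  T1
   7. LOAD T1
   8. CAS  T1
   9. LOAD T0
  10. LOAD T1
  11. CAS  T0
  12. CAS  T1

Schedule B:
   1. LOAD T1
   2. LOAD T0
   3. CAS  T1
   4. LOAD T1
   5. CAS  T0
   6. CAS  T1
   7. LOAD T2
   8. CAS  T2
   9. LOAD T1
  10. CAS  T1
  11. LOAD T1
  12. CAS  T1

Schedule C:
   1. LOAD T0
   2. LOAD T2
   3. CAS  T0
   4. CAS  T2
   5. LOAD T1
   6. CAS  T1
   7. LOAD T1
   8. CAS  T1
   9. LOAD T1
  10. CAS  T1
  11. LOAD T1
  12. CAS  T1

A

Run A:
[1] T1.load  rd  (counter 3, T1.r 3)
[2] T1.cas  hit  (counter 4, T1.r 3)
[3] T2.load  rd  (counter 4, T2.r 4)
[4] T2.cas  hit  (counter 5, T2.r 4)
[5] T1.load  rd  (counter 5, T1.r 5)
[6] T1.cas  hit  (counter 6, T1.r 5)
[7] T1.load  rd  (counter 6, T1.r 6)
[8] T1.cas  hit  (counter 7, T1.r 6)
[9] T0.load  rd  (counter 7, T0.r 7)
[10] T1.load  rd  (counter 7, T1.r 7)
[11] T0.cas  hit  (counter 8, T0.r 7)
[12] T1.cas  miss  (counter 8, T1.r 7)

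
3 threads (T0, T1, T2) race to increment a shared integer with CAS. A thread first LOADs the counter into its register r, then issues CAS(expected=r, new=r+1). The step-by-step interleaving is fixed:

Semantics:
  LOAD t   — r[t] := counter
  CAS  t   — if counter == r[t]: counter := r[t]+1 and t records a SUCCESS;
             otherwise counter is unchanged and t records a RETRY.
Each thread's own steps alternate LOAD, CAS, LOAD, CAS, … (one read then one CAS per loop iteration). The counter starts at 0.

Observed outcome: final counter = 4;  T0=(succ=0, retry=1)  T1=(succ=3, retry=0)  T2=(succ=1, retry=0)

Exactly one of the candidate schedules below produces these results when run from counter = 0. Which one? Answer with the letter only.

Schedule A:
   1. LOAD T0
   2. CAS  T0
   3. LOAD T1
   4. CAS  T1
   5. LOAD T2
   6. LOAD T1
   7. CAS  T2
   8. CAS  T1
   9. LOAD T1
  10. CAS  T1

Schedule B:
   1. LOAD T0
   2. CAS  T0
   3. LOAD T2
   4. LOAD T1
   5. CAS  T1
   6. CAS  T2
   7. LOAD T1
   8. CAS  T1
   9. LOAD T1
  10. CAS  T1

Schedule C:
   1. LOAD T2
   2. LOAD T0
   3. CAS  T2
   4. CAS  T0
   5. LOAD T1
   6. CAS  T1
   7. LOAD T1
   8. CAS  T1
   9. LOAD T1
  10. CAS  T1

Tracing schedule C:
   1) LOAD T2:  M=0  r_T2=0
   2) LOAD T0:  M=0  r_T0=0
   3) CAS  T2:  M=1  r_T2=0 ✓
   4) CAS  T0:  M=1  r_T0=0 ✗
   5) LOAD T1:  M=1  r_T1=1
   6) CAS  T1:  M=2  r_T1=1 ✓
   7) LOAD T1:  M=2  r_T1=2
   8) CAS  T1:  M=3  r_T1=2 ✓
   9) LOAD T1:  M=3  r_T1=3
  10) CAS  T1:  M=4  r_T1=3 ✓

C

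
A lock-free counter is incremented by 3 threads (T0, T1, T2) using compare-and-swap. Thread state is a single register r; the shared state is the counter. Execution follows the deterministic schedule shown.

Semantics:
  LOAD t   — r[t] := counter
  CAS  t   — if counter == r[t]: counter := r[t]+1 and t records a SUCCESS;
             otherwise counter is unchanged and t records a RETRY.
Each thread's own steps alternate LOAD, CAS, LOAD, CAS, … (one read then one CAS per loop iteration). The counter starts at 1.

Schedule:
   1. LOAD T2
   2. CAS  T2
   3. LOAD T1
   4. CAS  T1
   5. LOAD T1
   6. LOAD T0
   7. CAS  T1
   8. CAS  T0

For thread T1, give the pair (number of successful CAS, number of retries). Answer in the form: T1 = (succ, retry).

#1 T2 reads 1
#2 T2 CAS(1→2) writes; counter now 2
#3 T1 reads 2
#4 T1 CAS(2→3) writes; counter now 3
#5 T1 reads 3
#6 T0 reads 3
#7 T1 CAS(3→4) writes; counter now 4
#8 T0 CAS(3→4) fails; counter now 4

T1 = (2, 0)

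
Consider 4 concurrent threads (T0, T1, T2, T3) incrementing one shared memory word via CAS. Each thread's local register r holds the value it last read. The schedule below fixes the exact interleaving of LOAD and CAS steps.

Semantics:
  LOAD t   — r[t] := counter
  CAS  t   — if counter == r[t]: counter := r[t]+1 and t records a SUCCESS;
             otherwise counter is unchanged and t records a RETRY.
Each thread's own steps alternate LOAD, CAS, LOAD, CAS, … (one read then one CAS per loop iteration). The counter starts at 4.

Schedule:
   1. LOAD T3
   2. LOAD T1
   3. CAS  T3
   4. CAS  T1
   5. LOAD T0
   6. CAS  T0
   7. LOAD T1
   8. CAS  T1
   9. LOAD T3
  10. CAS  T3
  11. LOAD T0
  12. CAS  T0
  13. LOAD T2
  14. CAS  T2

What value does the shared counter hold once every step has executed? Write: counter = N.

counter = 10

   1) LOAD T3:  M=4  r_T3=4
   2) LOAD T1:  M=4  r_T1=4
   3) CAS  T3:  M=5  r_T3=4 ✓
   4) CAS  T1:  M=5  r_T1=4 ✗
   5) LOAD T0:  M=5  r_T0=5
   6) CAS  T0:  M=6  r_T0=5 ✓
   7) LOAD T1:  M=6  r_T1=6
   8) CAS  T1:  M=7  r_T1=6 ✓
   9) LOAD T3:  M=7  r_T3=7
  10) CAS  T3:  M=8  r_T3=7 ✓
  11) LOAD T0:  M=8  r_T0=8
  12) CAS  T0:  M=9  r_T0=8 ✓
  13) LOAD T2:  M=9  r_T2=9
  14) CAS  T2:  M=10  r_T2=9 ✓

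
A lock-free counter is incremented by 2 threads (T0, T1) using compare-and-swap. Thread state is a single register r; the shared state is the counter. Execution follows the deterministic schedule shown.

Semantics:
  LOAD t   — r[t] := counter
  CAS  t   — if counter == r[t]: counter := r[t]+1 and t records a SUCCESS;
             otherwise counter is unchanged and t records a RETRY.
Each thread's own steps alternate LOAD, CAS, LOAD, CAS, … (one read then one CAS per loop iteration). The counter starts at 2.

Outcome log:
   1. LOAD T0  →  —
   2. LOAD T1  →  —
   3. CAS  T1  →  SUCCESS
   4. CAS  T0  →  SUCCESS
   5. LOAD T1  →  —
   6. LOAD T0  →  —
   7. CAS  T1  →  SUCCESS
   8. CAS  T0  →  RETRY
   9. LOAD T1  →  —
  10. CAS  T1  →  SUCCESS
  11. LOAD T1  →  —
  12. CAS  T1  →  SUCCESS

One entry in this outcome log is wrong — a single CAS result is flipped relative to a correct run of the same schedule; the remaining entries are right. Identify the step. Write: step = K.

step = 4

Correct run:
[1] T0.load  rd  (counter 2, T0.r 2)
[2] T1.load  rd  (counter 2, T1.r 2)
[3] T1.cas  hit  (counter 3, T1.r 2)
[4] T0.cas  miss  (counter 3, T0.r 2)
[5] T1.load  rd  (counter 3, T1.r 3)
[6] T0.load  rd  (counter 3, T0.r 3)
[7] T1.cas  hit  (counter 4, T1.r 3)
[8] T0.cas  miss  (counter 4, T0.r 3)
[9] T1.load  rd  (counter 4, T1.r 4)
[10] T1.cas  hit  (counter 5, T1.r 4)
[11] T1.load  rd  (counter 5, T1.r 5)
[12] T1.cas  hit  (counter 6, T1.r 5)
Flip is step 4.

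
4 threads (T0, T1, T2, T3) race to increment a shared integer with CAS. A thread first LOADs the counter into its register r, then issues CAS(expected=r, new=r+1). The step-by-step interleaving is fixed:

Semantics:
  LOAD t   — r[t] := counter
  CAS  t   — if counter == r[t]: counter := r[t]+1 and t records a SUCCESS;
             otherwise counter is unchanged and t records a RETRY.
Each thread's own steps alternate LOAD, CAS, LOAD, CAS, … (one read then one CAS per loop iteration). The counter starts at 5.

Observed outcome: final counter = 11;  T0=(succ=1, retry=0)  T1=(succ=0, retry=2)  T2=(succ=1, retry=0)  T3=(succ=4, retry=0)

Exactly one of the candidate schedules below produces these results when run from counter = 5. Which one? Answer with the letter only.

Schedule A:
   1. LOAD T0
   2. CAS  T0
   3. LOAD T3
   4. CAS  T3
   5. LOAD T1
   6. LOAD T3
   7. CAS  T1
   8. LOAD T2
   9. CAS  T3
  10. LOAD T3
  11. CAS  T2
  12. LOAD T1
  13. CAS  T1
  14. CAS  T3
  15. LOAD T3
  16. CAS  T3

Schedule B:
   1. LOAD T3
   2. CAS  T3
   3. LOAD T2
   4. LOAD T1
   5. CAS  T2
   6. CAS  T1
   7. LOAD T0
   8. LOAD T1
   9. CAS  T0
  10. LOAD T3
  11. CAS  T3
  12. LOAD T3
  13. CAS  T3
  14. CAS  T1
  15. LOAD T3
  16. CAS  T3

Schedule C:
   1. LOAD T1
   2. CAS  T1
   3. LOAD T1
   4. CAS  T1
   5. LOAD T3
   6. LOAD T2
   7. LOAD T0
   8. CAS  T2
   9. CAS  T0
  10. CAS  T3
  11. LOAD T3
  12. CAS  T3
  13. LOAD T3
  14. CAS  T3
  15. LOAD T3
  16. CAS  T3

B

Simulating candidate B:
[1] T3.load  rd  (counter 5, T3.r 5)
[2] T3.cas  hit  (counter 6, T3.r 5)
[3] T2.load  rd  (counter 6, T2.r 6)
[4] T1.load  rd  (counter 6, T1.r 6)
[5] T2.cas  hit  (counter 7, T2.r 6)
[6] T1.cas  miss  (counter 7, T1.r 6)
[7] T0.load  rd  (counter 7, T0.r 7)
[8] T1.load  rd  (counter 7, T1.r 7)
[9] T0.cas  hit  (counter 8, T0.r 7)
[10] T3.load  rd  (counter 8, T3.r 8)
[11] T3.cas  hit  (counter 9, T3.r 8)
[12] T3.load  rd  (counter 9, T3.r 9)
[13] T3.cas  hit  (counter 10, T3.r 9)
[14] T1.cas  miss  (counter 10, T1.r 7)
[15] T3.load  rd  (counter 10, T3.r 10)
[16] T3.cas  hit  (counter 11, T3.r 10)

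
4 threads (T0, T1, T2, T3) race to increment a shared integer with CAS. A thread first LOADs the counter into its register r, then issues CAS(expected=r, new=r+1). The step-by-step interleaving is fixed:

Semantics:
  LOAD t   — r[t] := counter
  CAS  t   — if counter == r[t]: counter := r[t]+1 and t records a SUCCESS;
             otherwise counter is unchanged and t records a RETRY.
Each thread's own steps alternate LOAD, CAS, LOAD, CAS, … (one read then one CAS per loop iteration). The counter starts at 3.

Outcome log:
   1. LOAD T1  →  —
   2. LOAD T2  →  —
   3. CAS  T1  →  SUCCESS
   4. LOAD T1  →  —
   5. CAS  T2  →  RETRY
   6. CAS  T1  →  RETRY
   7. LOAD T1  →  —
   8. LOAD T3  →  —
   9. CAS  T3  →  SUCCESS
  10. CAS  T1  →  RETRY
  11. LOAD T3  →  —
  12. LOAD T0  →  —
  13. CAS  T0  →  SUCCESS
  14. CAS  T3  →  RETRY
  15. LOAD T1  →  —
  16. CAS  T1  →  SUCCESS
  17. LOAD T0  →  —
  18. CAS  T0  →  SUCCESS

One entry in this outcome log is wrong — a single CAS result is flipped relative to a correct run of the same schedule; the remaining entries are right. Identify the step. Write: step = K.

step = 6

Reference trace:
#1 T1 reads 3
#2 T2 reads 3
#3 T1 CAS(3→4) writes; counter now 4
#4 T1 reads 4
#5 T2 CAS(3→4) fails; counter now 4
#6 T1 CAS(4→5) writes; counter now 5
#7 T1 reads 5
#8 T3 reads 5
#9 T3 CAS(5→6) writes; counter now 6
#10 T1 CAS(5→6) fails; counter now 6
#11 T3 reads 6
#12 T0 reads 6
#13 T0 CAS(6→7) writes; counter now 7
#14 T3 CAS(6→7) fails; counter now 7
#15 T1 reads 7
#16 T1 CAS(7→8) writes; counter now 8
#17 T0 reads 8
#18 T0 CAS(8→9) writes; counter now 9
Mismatch at 6.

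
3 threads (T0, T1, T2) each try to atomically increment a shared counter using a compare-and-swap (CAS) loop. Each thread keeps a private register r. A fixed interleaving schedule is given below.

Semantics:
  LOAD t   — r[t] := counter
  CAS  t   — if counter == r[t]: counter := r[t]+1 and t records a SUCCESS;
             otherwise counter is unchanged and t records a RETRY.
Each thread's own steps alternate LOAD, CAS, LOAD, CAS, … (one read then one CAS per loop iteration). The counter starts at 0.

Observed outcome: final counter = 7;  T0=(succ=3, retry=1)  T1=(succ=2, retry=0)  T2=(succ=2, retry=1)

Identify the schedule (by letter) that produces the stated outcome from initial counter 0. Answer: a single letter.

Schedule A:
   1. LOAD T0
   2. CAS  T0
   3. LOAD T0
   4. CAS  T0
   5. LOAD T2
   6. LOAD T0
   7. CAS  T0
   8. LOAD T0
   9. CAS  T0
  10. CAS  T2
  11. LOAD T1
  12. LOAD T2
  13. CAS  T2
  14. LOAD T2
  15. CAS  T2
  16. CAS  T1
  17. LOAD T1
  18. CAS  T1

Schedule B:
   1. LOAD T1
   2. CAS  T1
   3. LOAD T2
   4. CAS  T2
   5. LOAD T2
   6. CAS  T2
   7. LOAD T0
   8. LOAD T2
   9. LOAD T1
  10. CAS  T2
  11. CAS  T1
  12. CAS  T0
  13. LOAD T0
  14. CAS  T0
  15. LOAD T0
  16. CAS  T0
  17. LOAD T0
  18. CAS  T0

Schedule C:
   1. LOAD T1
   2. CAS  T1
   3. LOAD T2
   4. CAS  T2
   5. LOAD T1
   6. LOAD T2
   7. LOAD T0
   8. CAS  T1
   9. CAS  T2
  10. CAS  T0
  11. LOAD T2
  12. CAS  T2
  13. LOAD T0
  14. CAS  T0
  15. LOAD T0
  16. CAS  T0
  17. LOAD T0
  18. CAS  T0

Simulating candidate C:
step 1: T1 LOAD ⇒ load; ctr=0 reg=0
step 2: T1 CAS ⇒ ok; ctr=1 reg=0
step 3: T2 LOAD ⇒ load; ctr=1 reg=1
step 4: T2 CAS ⇒ ok; ctr=2 reg=1
step 5: T1 LOAD ⇒ load; ctr=2 reg=2
step 6: T2 LOAD ⇒ load; ctr=2 reg=2
step 7: T0 LOAD ⇒ load; ctr=2 reg=2
step 8: T1 CAS ⇒ ok; ctr=3 reg=2
step 9: T2 CAS ⇒ retry; ctr=3 reg=2
step 10: T0 CAS ⇒ retry; ctr=3 reg=2
step 11: T2 LOAD ⇒ load; ctr=3 reg=3
step 12: T2 CAS ⇒ ok; ctr=4 reg=3
step 13: T0 LOAD ⇒ load; ctr=4 reg=4
step 14: T0 CAS ⇒ ok; ctr=5 reg=4
step 15: T0 LOAD ⇒ load; ctr=5 reg=5
step 16: T0 CAS ⇒ ok; ctr=6 reg=5
step 17: T0 LOAD ⇒ load; ctr=6 reg=6
step 18: T0 CAS ⇒ ok; ctr=7 reg=6

C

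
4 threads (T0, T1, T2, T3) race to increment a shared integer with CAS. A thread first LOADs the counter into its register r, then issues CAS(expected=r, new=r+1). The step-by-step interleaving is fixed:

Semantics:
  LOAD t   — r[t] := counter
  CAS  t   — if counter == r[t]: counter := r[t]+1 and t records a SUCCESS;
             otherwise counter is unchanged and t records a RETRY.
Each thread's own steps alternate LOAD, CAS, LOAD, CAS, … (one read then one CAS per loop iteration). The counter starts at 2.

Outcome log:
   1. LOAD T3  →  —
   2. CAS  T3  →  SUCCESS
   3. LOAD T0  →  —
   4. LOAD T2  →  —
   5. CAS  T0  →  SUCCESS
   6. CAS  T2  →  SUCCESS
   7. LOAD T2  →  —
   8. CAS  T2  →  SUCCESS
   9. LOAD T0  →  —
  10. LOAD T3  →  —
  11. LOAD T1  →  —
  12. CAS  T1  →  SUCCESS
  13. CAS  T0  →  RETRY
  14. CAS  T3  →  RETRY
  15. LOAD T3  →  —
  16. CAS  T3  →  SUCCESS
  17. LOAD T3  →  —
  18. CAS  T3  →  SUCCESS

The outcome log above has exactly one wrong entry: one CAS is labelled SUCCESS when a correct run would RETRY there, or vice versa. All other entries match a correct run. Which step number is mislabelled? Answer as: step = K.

step = 6

Correct run:
1. LOAD T3 → mem=2 r[T3]=2 [LOAD]
2. CAS T3 → mem=3 r[T3]=2 [OK]
3. LOAD T0 → mem=3 r[T0]=3 [LOAD]
4. LOAD T2 → mem=3 r[T2]=3 [LOAD]
5. CAS T0 → mem=4 r[T0]=3 [OK]
6. CAS T2 → mem=4 r[T2]=3 [RETRY]
7. LOAD T2 → mem=4 r[T2]=4 [LOAD]
8. CAS T2 → mem=5 r[T2]=4 [OK]
9. LOAD T0 → mem=5 r[T0]=5 [LOAD]
10. LOAD T3 → mem=5 r[T3]=5 [LOAD]
11. LOAD T1 → mem=5 r[T1]=5 [LOAD]
12. CAS T1 → mem=6 r[T1]=5 [OK]
13. CAS T0 → mem=6 r[T0]=5 [RETRY]
14. CAS T3 → mem=6 r[T3]=5 [RETRY]
15. LOAD T3 → mem=6 r[T3]=6 [LOAD]
16. CAS T3 → mem=7 r[T3]=6 [OK]
17. LOAD T3 → mem=7 r[T3]=7 [LOAD]
18. CAS T3 → mem=8 r[T3]=7 [OK]
Flip is step 6.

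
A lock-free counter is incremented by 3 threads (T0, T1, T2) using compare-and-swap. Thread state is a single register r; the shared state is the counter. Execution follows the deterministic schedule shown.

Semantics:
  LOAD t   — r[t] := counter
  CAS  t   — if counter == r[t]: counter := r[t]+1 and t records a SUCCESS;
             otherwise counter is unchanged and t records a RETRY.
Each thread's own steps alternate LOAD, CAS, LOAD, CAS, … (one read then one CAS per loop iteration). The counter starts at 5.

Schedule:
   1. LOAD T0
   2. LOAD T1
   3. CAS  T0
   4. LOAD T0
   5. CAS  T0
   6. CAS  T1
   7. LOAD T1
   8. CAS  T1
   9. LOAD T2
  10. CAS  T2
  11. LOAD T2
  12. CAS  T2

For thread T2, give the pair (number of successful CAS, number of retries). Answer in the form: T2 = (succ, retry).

T2 = (2, 0)

#1 T0 reads 5
#2 T1 reads 5
#3 T0 CAS(5→6) writes; counter now 6
#4 T0 reads 6
#5 T0 CAS(6→7) writes; counter now 7
#6 T1 CAS(5→6) fails; counter now 7
#7 T1 reads 7
#8 T1 CAS(7→8) writes; counter now 8
#9 T2 reads 8
#10 T2 CAS(8→9) writes; counter now 9
#11 T2 reads 9
#12 T2 CAS(9→10) writes; counter now 10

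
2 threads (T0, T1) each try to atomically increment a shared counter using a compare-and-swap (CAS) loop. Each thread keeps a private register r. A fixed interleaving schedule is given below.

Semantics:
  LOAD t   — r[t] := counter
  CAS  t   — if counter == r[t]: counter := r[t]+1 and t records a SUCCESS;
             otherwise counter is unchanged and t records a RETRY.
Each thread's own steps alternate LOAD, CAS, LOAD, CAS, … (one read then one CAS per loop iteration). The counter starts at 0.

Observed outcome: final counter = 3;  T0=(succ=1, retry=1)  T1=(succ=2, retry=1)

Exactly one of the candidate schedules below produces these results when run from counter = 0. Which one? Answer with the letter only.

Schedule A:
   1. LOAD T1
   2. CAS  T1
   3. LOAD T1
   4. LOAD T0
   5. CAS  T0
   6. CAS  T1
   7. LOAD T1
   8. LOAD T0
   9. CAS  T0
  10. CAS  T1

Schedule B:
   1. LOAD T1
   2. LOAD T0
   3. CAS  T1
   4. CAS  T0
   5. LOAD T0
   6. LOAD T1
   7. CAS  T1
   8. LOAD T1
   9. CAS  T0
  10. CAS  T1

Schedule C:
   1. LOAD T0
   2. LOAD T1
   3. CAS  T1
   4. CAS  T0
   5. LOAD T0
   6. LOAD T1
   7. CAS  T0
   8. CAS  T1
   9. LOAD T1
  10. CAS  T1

Tracing schedule C:
[1] T0.load  rd  (counter 0, T0.r 0)
[2] T1.load  rd  (counter 0, T1.r 0)
[3] T1.cas  hit  (counter 1, T1.r 0)
[4] T0.cas  miss  (counter 1, T0.r 0)
[5] T0.load  rd  (counter 1, T0.r 1)
[6] T1.load  rd  (counter 1, T1.r 1)
[7] T0.cas  hit  (counter 2, T0.r 1)
[8] T1.cas  miss  (counter 2, T1.r 1)
[9] T1.load  rd  (counter 2, T1.r 2)
[10] T1.cas  hit  (counter 3, T1.r 2)

C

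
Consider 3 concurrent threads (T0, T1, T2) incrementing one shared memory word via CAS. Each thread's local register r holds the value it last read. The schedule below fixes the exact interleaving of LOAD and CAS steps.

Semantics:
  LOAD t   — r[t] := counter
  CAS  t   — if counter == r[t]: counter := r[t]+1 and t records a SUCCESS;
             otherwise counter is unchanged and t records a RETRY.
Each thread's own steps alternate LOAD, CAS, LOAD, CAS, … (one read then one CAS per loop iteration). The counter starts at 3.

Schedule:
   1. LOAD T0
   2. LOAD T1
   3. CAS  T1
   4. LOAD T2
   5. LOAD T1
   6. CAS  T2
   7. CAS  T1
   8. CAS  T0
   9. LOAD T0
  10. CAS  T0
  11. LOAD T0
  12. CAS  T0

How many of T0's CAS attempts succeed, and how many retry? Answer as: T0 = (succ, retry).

T0 = (2, 1)

T0 LOAD — after: cnt=3, r=3 — load
T1 LOAD — after: cnt=3, r=3 — load
T1 CAS — after: cnt=4, r=3 — ok
T2 LOAD — after: cnt=4, r=4 — load
T1 LOAD — after: cnt=4, r=4 — load
T2 CAS — after: cnt=5, r=4 — ok
T1 CAS — after: cnt=5, r=4 — retry
T0 CAS — after: cnt=5, r=3 — retry
T0 LOAD — after: cnt=5, r=5 — load
T0 CAS — after: cnt=6, r=5 — ok
T0 LOAD — after: cnt=6, r=6 — load
T0 CAS — after: cnt=7, r=6 — ok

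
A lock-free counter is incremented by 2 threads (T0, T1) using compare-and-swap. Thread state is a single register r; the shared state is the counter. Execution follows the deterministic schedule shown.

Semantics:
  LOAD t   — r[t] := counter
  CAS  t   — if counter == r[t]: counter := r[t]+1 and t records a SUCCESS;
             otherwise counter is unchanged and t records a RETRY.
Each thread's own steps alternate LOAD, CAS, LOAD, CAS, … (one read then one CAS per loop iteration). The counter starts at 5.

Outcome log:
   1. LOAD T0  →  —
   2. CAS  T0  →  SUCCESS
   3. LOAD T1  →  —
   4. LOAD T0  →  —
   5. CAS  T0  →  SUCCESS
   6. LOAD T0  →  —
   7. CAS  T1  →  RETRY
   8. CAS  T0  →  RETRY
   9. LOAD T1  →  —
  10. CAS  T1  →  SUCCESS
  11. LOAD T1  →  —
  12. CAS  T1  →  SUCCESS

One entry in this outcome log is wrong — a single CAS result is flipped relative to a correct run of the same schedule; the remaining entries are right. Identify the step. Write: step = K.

Correct run:
step 1: T0 LOAD ⇒ load; ctr=5 reg=5
step 2: T0 CAS ⇒ ok; ctr=6 reg=5
step 3: T1 LOAD ⇒ load; ctr=6 reg=6
step 4: T0 LOAD ⇒ load; ctr=6 reg=6
step 5: T0 CAS ⇒ ok; ctr=7 reg=6
step 6: T0 LOAD ⇒ load; ctr=7 reg=7
step 7: T1 CAS ⇒ retry; ctr=7 reg=6
step 8: T0 CAS ⇒ ok; ctr=8 reg=7
step 9: T1 LOAD ⇒ load; ctr=8 reg=8
step 10: T1 CAS ⇒ ok; ctr=9 reg=8
step 11: T1 LOAD ⇒ load; ctr=9 reg=9
step 12: T1 CAS ⇒ ok; ctr=10 reg=9
Mismatch at 8.

step = 8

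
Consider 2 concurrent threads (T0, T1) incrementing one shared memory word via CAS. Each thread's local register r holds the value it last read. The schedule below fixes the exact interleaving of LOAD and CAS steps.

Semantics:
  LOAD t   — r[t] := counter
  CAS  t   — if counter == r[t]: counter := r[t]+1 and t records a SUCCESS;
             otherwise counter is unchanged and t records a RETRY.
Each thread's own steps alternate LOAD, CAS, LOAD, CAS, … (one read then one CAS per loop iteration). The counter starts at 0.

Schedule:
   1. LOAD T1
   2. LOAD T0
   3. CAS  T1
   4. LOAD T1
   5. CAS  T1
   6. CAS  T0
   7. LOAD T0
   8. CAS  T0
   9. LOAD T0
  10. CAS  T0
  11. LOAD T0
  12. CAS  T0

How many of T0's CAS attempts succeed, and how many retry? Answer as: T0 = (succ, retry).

[1] T1.load  rd  (counter 0, T1.r 0)
[2] T0.load  rd  (counter 0, T0.r 0)
[3] T1.cas  hit  (counter 1, T1.r 0)
[4] T1.load  rd  (counter 1, T1.r 1)
[5] T1.cas  hit  (counter 2, T1.r 1)
[6] T0.cas  miss  (counter 2, T0.r 0)
[7] T0.load  rd  (counter 2, T0.r 2)
[8] T0.cas  hit  (counter 3, T0.r 2)
[9] T0.load  rd  (counter 3, T0.r 3)
[10] T0.cas  hit  (counter 4, T0.r 3)
[11] T0.load  rd  (counter 4, T0.r 4)
[12] T0.cas  hit  (counter 5, T0.r 4)

T0 = (3, 1)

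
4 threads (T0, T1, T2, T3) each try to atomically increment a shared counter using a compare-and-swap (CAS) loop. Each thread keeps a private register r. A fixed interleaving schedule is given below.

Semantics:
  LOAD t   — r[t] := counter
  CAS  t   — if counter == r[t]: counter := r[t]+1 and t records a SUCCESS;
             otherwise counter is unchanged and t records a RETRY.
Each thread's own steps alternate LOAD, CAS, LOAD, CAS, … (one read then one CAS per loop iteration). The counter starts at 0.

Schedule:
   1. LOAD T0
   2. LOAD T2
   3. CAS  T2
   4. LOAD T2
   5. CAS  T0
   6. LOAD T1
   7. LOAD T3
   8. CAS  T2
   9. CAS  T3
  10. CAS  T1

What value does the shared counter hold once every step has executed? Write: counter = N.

counter = 2

T0 LOAD — after: cnt=0, r=0 — load
T2 LOAD — after: cnt=0, r=0 — load
T2 CAS — after: cnt=1, r=0 — ok
T2 LOAD — after: cnt=1, r=1 — load
T0 CAS — after: cnt=1, r=0 — retry
T1 LOAD — after: cnt=1, r=1 — load
T3 LOAD — after: cnt=1, r=1 — load
T2 CAS — after: cnt=2, r=1 — ok
T3 CAS — after: cnt=2, r=1 — retry
T1 CAS — after: cnt=2, r=1 — retry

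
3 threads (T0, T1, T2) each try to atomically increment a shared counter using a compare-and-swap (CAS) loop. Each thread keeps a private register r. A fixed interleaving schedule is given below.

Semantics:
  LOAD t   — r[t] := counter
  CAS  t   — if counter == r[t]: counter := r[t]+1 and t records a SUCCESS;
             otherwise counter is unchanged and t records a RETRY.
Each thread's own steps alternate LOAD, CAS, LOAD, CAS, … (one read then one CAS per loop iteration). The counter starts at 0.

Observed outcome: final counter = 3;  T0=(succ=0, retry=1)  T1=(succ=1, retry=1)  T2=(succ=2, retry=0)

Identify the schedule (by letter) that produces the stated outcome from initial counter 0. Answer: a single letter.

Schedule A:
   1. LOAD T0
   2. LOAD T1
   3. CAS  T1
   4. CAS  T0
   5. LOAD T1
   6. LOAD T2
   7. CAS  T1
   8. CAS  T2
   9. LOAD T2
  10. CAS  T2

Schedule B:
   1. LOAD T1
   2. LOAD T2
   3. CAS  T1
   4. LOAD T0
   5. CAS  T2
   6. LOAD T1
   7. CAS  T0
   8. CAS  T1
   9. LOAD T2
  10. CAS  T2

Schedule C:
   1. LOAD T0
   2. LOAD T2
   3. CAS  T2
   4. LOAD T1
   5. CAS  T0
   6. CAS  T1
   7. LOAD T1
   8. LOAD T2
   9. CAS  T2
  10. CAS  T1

Run C:
1. LOAD T0 → mem=0 r[T0]=0 [LOAD]
2. LOAD T2 → mem=0 r[T2]=0 [LOAD]
3. CAS T2 → mem=1 r[T2]=0 [OK]
4. LOAD T1 → mem=1 r[T1]=1 [LOAD]
5. CAS T0 → mem=1 r[T0]=0 [RETRY]
6. CAS T1 → mem=2 r[T1]=1 [OK]
7. LOAD T1 → mem=2 r[T1]=2 [LOAD]
8. LOAD T2 → mem=2 r[T2]=2 [LOAD]
9. CAS T2 → mem=3 r[T2]=2 [OK]
10. CAS T1 → mem=3 r[T1]=2 [RETRY]

C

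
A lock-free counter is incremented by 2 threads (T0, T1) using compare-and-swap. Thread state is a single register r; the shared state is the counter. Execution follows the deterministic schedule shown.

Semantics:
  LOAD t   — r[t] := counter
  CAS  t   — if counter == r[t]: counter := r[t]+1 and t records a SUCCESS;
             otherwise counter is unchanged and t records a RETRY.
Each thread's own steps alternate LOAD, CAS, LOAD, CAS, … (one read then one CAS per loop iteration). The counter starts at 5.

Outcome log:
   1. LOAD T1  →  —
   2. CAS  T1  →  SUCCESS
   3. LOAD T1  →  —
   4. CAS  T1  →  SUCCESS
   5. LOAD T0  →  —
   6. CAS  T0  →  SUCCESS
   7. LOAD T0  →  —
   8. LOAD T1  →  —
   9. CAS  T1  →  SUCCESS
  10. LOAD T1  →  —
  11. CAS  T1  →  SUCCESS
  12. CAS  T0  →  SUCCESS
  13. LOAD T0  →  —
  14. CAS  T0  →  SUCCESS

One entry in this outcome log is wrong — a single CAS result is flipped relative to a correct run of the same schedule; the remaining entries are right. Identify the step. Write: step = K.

step = 12

Correct run:
#1 T1 reads 5
#2 T1 CAS(5→6) writes; counter now 6
#3 T1 reads 6
#4 T1 CAS(6→7) writes; counter now 7
#5 T0 reads 7
#6 T0 CAS(7→8) writes; counter now 8
#7 T0 reads 8
#8 T1 reads 8
#9 T1 CAS(8→9) writes; counter now 9
#10 T1 reads 9
#11 T1 CAS(9→10) writes; counter now 10
#12 T0 CAS(8→9) fails; counter now 10
#13 T0 reads 10
#14 T0 CAS(10→11) writes; counter now 11
Mismatch at 12.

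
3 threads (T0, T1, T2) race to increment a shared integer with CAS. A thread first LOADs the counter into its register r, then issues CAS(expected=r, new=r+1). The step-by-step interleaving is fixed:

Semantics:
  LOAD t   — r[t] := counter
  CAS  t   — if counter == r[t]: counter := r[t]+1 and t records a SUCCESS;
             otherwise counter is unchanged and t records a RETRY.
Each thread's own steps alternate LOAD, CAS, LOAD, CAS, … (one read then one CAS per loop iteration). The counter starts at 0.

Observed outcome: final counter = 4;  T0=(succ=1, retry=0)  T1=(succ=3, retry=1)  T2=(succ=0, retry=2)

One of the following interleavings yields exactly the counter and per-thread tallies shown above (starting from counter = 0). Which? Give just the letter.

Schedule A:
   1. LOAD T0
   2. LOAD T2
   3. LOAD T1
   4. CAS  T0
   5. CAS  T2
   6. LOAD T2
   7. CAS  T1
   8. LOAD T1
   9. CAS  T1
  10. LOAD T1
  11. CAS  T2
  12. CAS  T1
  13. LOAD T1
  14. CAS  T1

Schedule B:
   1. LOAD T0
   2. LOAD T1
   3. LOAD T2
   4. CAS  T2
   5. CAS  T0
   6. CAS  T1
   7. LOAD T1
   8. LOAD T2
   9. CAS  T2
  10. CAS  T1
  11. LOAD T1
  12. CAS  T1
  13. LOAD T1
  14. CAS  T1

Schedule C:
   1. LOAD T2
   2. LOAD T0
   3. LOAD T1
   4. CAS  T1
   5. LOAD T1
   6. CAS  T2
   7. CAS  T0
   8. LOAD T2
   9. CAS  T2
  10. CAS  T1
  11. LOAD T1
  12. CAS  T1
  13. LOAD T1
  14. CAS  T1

Tracing schedule A:
[1] T0.load  rd  (counter 0, T0.r 0)
[2] T2.load  rd  (counter 0, T2.r 0)
[3] T1.load  rd  (counter 0, T1.r 0)
[4] T0.cas  hit  (counter 1, T0.r 0)
[5] T2.cas  miss  (counter 1, T2.r 0)
[6] T2.load  rd  (counter 1, T2.r 1)
[7] T1.cas  miss  (counter 1, T1.r 0)
[8] T1.load  rd  (counter 1, T1.r 1)
[9] T1.cas  hit  (counter 2, T1.r 1)
[10] T1.load  rd  (counter 2, T1.r 2)
[11] T2.cas  miss  (counter 2, T2.r 1)
[12] T1.cas  hit  (counter 3, T1.r 2)
[13] T1.load  rd  (counter 3, T1.r 3)
[14] T1.cas  hit  (counter 4, T1.r 3)

A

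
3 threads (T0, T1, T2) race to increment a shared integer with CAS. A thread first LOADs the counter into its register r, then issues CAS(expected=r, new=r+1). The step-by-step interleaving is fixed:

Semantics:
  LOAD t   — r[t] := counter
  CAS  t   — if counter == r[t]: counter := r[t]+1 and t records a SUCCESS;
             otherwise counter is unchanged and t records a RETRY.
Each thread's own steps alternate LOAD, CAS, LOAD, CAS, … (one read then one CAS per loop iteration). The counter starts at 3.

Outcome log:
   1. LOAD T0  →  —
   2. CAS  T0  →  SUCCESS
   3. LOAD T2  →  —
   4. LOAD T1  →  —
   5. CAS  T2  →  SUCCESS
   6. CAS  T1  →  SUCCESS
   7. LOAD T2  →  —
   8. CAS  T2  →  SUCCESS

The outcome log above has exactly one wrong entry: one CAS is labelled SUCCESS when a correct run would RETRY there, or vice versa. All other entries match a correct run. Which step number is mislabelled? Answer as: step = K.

step = 6

Re-executing:
[1] T0.load  rd  (counter 3, T0.r 3)
[2] T0.cas  hit  (counter 4, T0.r 3)
[3] T2.load  rd  (counter 4, T2.r 4)
[4] T1.load  rd  (counter 4, T1.r 4)
[5] T2.cas  hit  (counter 5, T2.r 4)
[6] T1.cas  miss  (counter 5, T1.r 4)
[7] T2.load  rd  (counter 5, T2.r 5)
[8] T2.cas  hit  (counter 6, T2.r 5)
Mismatch at 6.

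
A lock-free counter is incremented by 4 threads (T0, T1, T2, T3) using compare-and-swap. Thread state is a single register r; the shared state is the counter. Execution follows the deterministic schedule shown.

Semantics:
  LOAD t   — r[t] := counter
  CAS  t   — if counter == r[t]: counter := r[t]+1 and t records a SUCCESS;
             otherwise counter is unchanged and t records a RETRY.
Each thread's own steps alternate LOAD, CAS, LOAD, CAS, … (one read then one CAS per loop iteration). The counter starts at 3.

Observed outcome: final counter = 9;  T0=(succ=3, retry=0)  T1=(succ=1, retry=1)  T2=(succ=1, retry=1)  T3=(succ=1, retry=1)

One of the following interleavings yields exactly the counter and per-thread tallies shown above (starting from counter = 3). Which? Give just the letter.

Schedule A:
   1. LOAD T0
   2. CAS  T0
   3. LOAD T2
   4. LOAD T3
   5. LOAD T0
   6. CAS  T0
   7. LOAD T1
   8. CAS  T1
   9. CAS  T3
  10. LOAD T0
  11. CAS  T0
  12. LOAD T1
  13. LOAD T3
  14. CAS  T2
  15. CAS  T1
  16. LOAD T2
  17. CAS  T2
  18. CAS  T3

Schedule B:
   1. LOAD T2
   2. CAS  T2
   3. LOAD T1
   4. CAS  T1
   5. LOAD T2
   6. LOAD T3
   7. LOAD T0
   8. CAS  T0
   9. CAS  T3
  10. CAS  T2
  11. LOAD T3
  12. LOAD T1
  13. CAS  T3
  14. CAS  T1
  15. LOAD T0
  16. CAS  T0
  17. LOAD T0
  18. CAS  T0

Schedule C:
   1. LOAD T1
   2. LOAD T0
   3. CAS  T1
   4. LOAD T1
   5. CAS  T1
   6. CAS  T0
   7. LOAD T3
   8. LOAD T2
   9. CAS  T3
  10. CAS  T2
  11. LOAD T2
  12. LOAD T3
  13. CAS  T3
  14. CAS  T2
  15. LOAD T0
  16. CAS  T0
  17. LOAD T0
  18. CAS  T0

B

Simulating candidate B:
1. LOAD T2 → mem=3 r[T2]=3 [LOAD]
2. CAS T2 → mem=4 r[T2]=3 [OK]
3. LOAD T1 → mem=4 r[T1]=4 [LOAD]
4. CAS T1 → mem=5 r[T1]=4 [OK]
5. LOAD T2 → mem=5 r[T2]=5 [LOAD]
6. LOAD T3 → mem=5 r[T3]=5 [LOAD]
7. LOAD T0 → mem=5 r[T0]=5 [LOAD]
8. CAS T0 → mem=6 r[T0]=5 [OK]
9. CAS T3 → mem=6 r[T3]=5 [RETRY]
10. CAS T2 → mem=6 r[T2]=5 [RETRY]
11. LOAD T3 → mem=6 r[T3]=6 [LOAD]
12. LOAD T1 → mem=6 r[T1]=6 [LOAD]
13. CAS T3 → mem=7 r[T3]=6 [OK]
14. CAS T1 → mem=7 r[T1]=6 [RETRY]
15. LOAD T0 → mem=7 r[T0]=7 [LOAD]
16. CAS T0 → mem=8 r[T0]=7 [OK]
17. LOAD T0 → mem=8 r[T0]=8 [LOAD]
18. CAS T0 → mem=9 r[T0]=8 [OK]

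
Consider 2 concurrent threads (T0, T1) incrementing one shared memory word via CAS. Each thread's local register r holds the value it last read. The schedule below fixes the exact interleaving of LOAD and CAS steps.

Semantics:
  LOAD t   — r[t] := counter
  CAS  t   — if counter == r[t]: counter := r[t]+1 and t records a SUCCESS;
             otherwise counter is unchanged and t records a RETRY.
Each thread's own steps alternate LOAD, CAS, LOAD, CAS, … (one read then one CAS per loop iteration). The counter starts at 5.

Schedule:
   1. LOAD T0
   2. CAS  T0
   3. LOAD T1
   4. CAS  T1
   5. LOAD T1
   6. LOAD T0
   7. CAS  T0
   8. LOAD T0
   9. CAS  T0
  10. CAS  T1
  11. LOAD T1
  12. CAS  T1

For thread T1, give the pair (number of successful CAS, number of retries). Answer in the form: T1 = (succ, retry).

T1 = (2, 1)

T0 LOAD — after: cnt=5, r=5 — load
T0 CAS — after: cnt=6, r=5 — ok
T1 LOAD — after: cnt=6, r=6 — load
T1 CAS — after: cnt=7, r=6 — ok
T1 LOAD — after: cnt=7, r=7 — load
T0 LOAD — after: cnt=7, r=7 — load
T0 CAS — after: cnt=8, r=7 — ok
T0 LOAD — after: cnt=8, r=8 — load
T0 CAS — after: cnt=9, r=8 — ok
T1 CAS — after: cnt=9, r=7 — retry
T1 LOAD — after: cnt=9, r=9 — load
T1 CAS — after: cnt=10, r=9 — ok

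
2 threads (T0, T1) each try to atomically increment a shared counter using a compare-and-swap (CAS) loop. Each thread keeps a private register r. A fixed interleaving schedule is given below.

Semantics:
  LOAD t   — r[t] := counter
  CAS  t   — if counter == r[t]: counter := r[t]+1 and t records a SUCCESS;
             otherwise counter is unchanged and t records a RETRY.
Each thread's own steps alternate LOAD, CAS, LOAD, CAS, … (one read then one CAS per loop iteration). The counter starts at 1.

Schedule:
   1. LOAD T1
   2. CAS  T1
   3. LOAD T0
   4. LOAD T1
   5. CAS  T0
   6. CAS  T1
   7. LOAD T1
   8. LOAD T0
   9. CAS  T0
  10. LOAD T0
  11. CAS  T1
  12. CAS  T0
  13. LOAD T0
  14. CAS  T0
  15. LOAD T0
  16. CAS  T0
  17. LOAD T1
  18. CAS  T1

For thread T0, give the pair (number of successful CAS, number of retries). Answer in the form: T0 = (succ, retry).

T0 = (5, 0)

[1] T1.load  rd  (counter 1, T1.r 1)
[2] T1.cas  hit  (counter 2, T1.r 1)
[3] T0.load  rd  (counter 2, T0.r 2)
[4] T1.load  rd  (counter 2, T1.r 2)
[5] T0.cas  hit  (counter 3, T0.r 2)
[6] T1.cas  miss  (counter 3, T1.r 2)
[7] T1.load  rd  (counter 3, T1.r 3)
[8] T0.load  rd  (counter 3, T0.r 3)
[9] T0.cas  hit  (counter 4, T0.r 3)
[10] T0.load  rd  (counter 4, T0.r 4)
[11] T1.cas  miss  (counter 4, T1.r 3)
[12] T0.cas  hit  (counter 5, T0.r 4)
[13] T0.load  rd  (counter 5, T0.r 5)
[14] T0.cas  hit  (counter 6, T0.r 5)
[15] T0.load  rd  (counter 6, T0.r 6)
[16] T0.cas  hit  (counter 7, T0.r 6)
[17] T1.load  rd  (counter 7, T1.r 7)
[18] T1.cas  hit  (counter 8, T1.r 7)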